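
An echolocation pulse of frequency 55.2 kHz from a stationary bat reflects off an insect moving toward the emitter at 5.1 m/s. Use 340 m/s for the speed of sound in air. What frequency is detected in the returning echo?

56.9 kHz

The insect first receives the wave as a moving observer: f₁ = f₀ · (v + u)/v = 55.2 × (340 + 5.1)/340 ≈ 56.0 kHz.
The reflection then acts as a moving source: f₂ = f₁ · v/(v − u) ≈ 56.9 kHz.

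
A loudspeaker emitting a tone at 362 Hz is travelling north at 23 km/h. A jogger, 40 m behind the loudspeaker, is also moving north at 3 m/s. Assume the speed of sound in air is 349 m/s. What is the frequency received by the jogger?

23 km/h = 6.389 m/s.
The jogger is behind, so the loudspeaker is moving away from it while the jogger is moving toward the loudspeaker.
With source receding and observer approaching, f' = f · (v + v_o)/(v + v_s).
f' = 362 × (349 + 3)/(349 + 6.389) = 362 × 352/355.39 ≈ 359 Hz.

359 Hz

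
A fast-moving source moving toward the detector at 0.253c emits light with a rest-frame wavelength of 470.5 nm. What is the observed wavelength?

363.3 nm

Relativistic Doppler for wavelength: λ' = λ₀ · √((1 − β)/(1 + β)).
λ' = 470.5 × √(0.7470/1.2530) = 470.5 × 0.77212 ≈ 363.3 nm.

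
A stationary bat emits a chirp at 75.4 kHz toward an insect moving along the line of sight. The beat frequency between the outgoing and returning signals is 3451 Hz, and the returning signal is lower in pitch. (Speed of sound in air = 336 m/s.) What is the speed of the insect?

Double Doppler shift off a moving reflector: f₂ = f₀ · (v + u)/(v − u) (u > 0 toward emitter).
Returning signal is lower, so f₂ = f₀ − Δf = 75400 − 3451 = 71949 Hz.
Rearranging, u = v · (f₂ − f₀)/(f₂ + f₀) = 336 × -3451/147349 ≈ -7.9 m/s.
So the insect is moving at 7.9 m/s away from the emitter.

7.9 m/s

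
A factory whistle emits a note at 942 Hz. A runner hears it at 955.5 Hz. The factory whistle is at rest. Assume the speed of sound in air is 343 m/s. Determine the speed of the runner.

f' > f, so the runner is approaching.
f' = f · (v + v_o)/v ⇒ v_o = v · |f'/f − 1|.
v_o = 343 × |955.5/942 − 1| = 343 × 0.01433 ≈ 4.9 m/s.

4.9 m/s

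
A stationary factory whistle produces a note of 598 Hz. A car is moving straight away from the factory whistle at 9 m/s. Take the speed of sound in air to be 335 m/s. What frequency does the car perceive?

582 Hz

Moving observer, stationary source: f' = f · (v − v_o)/v.
f' = 598 × (335 − 9)/335 = 598 × 326/335 ≈ 582 Hz.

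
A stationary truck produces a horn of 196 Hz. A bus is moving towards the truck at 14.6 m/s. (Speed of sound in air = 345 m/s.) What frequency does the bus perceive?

Moving observer, stationary source: f' = f · (v + v_o)/v.
f' = 196 × (345 + 14.6)/345 = 196 × 359.6/345 ≈ 204 Hz.

204 Hz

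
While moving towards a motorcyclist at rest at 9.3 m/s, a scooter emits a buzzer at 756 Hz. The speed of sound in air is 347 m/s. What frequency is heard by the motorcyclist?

777 Hz

Moving source, stationary observer: f' = f · v/(v − v_s) since the source is approaching.
f' = 756 × 347/(347 − 9.3) = 756 × 347/337.7 ≈ 777 Hz.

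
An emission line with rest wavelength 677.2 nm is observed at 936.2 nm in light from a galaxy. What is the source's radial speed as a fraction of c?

λ'/λ₀ = 1.3825 > 1 (redshift), so the source is receding.
λ'/λ₀ = √((1 + β)/(1 − β)) for a receding source ⇒ β = (r² − 1)/(r² + 1) with r = λ'/λ₀.
β = (1.9112 − 1)/(1.9112 + 1) ≈ 0.313.

0.313c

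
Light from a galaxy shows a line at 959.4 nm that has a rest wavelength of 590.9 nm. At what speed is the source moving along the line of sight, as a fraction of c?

0.450c

λ'/λ₀ = 1.6236 > 1 (redshift), so the source is receding.
λ'/λ₀ = √((1 + β)/(1 − β)) for a receding source ⇒ β = (r² − 1)/(r² + 1) with r = λ'/λ₀.
β = (2.6362 − 1)/(2.6362 + 1) ≈ 0.450.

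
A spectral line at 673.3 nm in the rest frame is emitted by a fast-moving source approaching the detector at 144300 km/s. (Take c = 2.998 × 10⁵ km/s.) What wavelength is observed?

398.4 nm

β = v/c = 144300/299800 = 0.4813.
Relativistic Doppler for wavelength: λ' = λ₀ · √((1 − β)/(1 + β)).
λ' = 673.3 × √(0.5187/1.4813) = 673.3 × 0.59173 ≈ 398.4 nm.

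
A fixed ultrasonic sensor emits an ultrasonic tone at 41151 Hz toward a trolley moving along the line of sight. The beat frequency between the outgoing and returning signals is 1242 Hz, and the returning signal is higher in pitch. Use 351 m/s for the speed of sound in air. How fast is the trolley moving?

5.2 m/s

Double Doppler shift off a moving reflector: f₂ = f₀ · (v + u)/(v − u) (u > 0 toward emitter).
Returning signal is higher, so f₂ = f₀ + Δf = 41151 + 1242 = 42393 Hz.
Rearranging, u = v · (f₂ − f₀)/(f₂ + f₀) = 351 × 1242/83544 ≈ 5.2 m/s.
So the trolley is moving at 5.2 m/s toward the emitter.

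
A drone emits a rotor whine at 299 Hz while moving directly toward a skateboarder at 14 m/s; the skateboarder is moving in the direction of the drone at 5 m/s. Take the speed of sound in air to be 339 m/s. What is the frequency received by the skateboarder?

316 Hz

With source approaching and observer approaching, f' = f · (v + v_o)/(v − v_s).
f' = 299 × (339 + 5)/(339 − 14) = 299 × 344/325 ≈ 316 Hz.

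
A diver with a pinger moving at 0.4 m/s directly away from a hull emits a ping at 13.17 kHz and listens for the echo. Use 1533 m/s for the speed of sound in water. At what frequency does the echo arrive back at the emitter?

The hull receives the sound from a moving source: f₁ = f₀ · v/(v + v_e) = 13.17 × 1533/1533.4 ≈ 13.17 kHz.
On the return leg the diver with a pinger is a moving observer: f₂ = f₁ · (v − v_e)/v = 13.17 × 1532.6/1533 ≈ 13.16 kHz.

13.16 kHz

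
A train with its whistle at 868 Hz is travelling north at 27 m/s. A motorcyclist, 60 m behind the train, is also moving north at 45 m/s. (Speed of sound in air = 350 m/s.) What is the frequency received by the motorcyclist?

The motorcyclist is behind, so the train is moving away from it while the motorcyclist is moving toward the train.
Both move, so f' = f · (v + v_o)/(v + v_s).
f' = 868 × (350 + 45)/(350 + 27) = 868 × 395/377 ≈ 909 Hz.

909 Hz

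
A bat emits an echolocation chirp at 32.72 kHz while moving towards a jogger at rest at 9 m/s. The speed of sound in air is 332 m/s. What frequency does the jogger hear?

Only the source moves, toward the listener, so f' = f · v/(v − v_s).
f' = 32.72 × 332/(332 − 9) = 32.72 × 332/323 ≈ 33.6 kHz.

33.6 kHz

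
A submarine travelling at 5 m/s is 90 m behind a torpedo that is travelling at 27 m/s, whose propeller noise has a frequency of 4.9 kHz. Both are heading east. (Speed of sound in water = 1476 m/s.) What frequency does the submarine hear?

4.83 kHz

The submarine is behind, so the torpedo is moving away from it while the submarine is moving toward the torpedo.
With source receding and observer approaching, f' = f · (v + v_o)/(v + v_s).
f' = 4.9 × (1476 + 5)/(1476 + 27) = 4.9 × 1481/1503 ≈ 4.83 kHz.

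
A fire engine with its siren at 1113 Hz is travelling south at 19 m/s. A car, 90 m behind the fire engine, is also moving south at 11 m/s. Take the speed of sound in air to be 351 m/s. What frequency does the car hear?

1089 Hz

The car is behind, so the fire engine is moving away from it while the car is moving toward the fire engine.
Both move, so f' = f · (v + v_o)/(v + v_s).
f' = 1113 × (351 + 11)/(351 + 19) = 1113 × 362/370 ≈ 1089 Hz.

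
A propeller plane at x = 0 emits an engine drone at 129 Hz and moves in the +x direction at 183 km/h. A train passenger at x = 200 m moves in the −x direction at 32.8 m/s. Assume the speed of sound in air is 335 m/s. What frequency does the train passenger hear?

183 km/h = 50.83 m/s.
The observer lies on the +x side, so the source is heading toward the observer and the observer is heading toward the source.
With source approaching and observer approaching, f' = f · (v + v_o)/(v − v_s).
f' = 129 × (335 + 32.8)/(335 − 50.83) = 129 × 367.8/284.17 ≈ 167 Hz.

167 Hz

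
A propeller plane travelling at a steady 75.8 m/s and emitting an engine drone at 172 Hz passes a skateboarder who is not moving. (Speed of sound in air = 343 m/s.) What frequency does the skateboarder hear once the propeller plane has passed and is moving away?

141 Hz

Receding: f₂ = f · v/(v + v_s) = 172 × 343/418.8 ≈ 141 Hz.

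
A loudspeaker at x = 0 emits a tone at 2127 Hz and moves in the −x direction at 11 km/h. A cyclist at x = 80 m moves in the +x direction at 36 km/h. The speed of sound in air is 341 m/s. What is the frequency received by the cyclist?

11 km/h = 3.056 m/s; 36 km/h = 10 m/s.
The observer lies on the +x side, so the source is heading away from the observer and the observer is heading away from the source.
General Doppler shift: f' = f · (v − v_o)/(v + v_s).
f' = 2127 × (341 − 10)/(341 + 3.056) = 2127 × 331/344.06 ≈ 2046 Hz.

2046 Hz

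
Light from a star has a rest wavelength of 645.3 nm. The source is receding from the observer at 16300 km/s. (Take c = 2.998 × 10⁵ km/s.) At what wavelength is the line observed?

681.4 nm

β = v/c = 16300/299800 = 0.0544.
Relativistic Doppler for wavelength: λ' = λ₀ · √((1 + β)/(1 − β)).
λ' = 645.3 × √(1.0544/0.9456) = 645.3 × 1.05593 ≈ 681.4 nm.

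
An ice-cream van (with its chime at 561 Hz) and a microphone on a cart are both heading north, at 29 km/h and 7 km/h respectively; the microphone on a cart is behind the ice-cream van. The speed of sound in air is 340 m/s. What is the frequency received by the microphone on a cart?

29 km/h = 8.056 m/s; 7 km/h = 1.944 m/s.
The microphone on a cart is behind, so the ice-cream van is moving away from it while the microphone on a cart is moving toward the ice-cream van.
Both move, so f' = f · (v + v_o)/(v + v_s).
f' = 561 × (340 + 1.944)/(340 + 8.056) = 561 × 341.94/348.06 ≈ 551 Hz.

551 Hz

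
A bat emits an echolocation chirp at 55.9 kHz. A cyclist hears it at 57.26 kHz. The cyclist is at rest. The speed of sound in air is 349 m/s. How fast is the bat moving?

f' > f, so the bat is approaching.
f' = f · v/(v − v_s) ⇒ v_s = v · |1 − f/f'|.
v_s = 349 × |1 − 55.9/57.26| = 349 × 0.02375 ≈ 8.3 m/s.

8.3 m/s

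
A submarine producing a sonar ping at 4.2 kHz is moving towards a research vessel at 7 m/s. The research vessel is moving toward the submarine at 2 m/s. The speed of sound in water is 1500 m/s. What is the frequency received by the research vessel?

4.23 kHz

Both move, so f' = f · (v + v_o)/(v − v_s).
f' = 4.2 × (1500 + 2)/(1500 − 7) = 4.2 × 1502/1493 ≈ 4.23 kHz.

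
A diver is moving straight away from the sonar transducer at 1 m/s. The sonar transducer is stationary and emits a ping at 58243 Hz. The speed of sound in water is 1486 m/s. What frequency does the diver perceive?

58204 Hz

Only the observer moves, away from the source, so f' = f · (v − v_o)/v.
f' = 58243 × (1486 − 1)/1486 = 58243 × 1485/1486 ≈ 58204 Hz.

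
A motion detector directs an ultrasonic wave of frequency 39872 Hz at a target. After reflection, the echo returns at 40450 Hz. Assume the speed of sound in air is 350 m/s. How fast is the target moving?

2.52 m/s

Double Doppler shift off a moving reflector: f₂ = f₀ · (v + u)/(v − u) (u > 0 toward emitter).
Rearranging, u = v · (f₂ − f₀)/(f₂ + f₀) = 350 × 578/80322 ≈ 2.52 m/s.
So the target is moving at 2.52 m/s toward the emitter.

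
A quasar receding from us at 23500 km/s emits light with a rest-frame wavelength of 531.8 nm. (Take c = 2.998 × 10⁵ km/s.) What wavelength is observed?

β = v/c = 23500/299800 = 0.0784.
Relativistic Doppler for wavelength: λ' = λ₀ · √((1 + β)/(1 − β)).
λ' = 531.8 × √(1.0784/0.9216) = 531.8 × 1.08171 ≈ 575.3 nm.

575.3 nm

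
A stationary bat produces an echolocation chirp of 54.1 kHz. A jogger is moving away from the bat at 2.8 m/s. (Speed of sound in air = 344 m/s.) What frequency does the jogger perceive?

Moving observer, stationary source: f' = f · (v − v_o)/v.
f' = 54.1 × (344 − 2.8)/344 = 54.1 × 341.2/344 ≈ 53.7 kHz.

53.7 kHz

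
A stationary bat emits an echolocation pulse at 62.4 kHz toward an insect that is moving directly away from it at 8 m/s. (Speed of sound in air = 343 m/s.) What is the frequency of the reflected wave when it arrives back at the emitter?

59.6 kHz

At the insect (a moving observer), f₁ = f₀ · (v − u)/v = 62.4 × 335/343 ≈ 60.9 kHz.
On reflection it acts as a source moving away from the stationary detector: f₂ = f₁ · v/(v + u) = 60.9 × 343/351 ≈ 59.6 kHz.
Equivalently f₂ = f₀ · (v − u)/(v + u).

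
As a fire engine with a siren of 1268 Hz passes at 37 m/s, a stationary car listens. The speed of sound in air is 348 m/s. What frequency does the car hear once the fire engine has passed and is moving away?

1146 Hz

Receding: f₂ = f · v/(v + v_s) = 1268 × 348/385 ≈ 1146 Hz.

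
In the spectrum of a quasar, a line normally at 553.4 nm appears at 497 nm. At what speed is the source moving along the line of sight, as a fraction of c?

0.107

λ'/λ₀ = 0.8981 < 1 (blueshift), so the source is approaching.
λ'/λ₀ = √((1 − β)/(1 + β)) for an approaching source ⇒ β = (1 − r²)/(1 + r²) with r = λ'/λ₀.
β = (1 − 0.8066)/(1 + 0.8066) ≈ 0.107.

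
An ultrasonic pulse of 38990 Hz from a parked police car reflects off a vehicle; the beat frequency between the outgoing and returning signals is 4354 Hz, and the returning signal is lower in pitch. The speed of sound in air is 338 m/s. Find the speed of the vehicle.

20.0 m/s

Double Doppler shift off a moving reflector: f₂ = f₀ · (v + u)/(v − u) (u > 0 toward emitter).
Returning signal is lower, so f₂ = f₀ − Δf = 38990 − 4354 = 34636 Hz.
Rearranging, u = v · (f₂ − f₀)/(f₂ + f₀) = 338 × -4354/73626 ≈ -20.0 m/s.
So the vehicle is moving at 20.0 m/s away from the emitter.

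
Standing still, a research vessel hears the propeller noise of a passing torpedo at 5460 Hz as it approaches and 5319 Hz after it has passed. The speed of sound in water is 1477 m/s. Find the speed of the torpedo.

19.3 m/s

f₁/f₂ = (v + v_s)/(v − v_s), so v_s = v · (f₁ − f₂)/(f₁ + f₂).
v_s = 1477 × (5460 − 5319)/(5460 + 5319) = 1477 × 141/10779 ≈ 19.3 m/s.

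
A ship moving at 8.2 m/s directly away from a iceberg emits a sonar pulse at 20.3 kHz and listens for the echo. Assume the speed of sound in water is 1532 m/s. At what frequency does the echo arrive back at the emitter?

20.1 kHz

The iceberg receives the sound from a moving source: f₁ = f₀ · v/(v + v_e) = 20.3 × 1532/1540.2 ≈ 20.2 kHz.
On the return leg the ship is a moving observer: f₂ = f₁ · (v − v_e)/v = 20.2 × 1523.8/1532 ≈ 20.1 kHz.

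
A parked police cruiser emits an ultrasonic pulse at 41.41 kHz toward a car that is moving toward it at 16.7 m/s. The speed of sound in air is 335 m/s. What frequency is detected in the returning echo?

45.8 kHz

The car first receives the wave as a moving observer: f₁ = f₀ · (v + u)/v = 41.41 × (335 + 16.7)/335 ≈ 43.5 kHz.
On reflection it acts as a source moving toward the stationary detector: f₂ = f₁ · v/(v − u) = 43.5 × 335/318.3 ≈ 45.8 kHz.
Equivalently f₂ = f₀ · (v + u)/(v − u).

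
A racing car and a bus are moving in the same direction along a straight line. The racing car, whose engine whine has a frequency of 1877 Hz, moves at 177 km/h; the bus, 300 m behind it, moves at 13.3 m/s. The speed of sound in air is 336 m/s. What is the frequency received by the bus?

1702 Hz

177 km/h = 49.17 m/s.
The bus is behind, so the racing car is moving away from it while the bus is moving toward the racing car.
Both move, so f' = f · (v + v_o)/(v + v_s).
f' = 1877 × (336 + 13.3)/(336 + 49.17) = 1877 × 349.3/385.17 ≈ 1702 Hz.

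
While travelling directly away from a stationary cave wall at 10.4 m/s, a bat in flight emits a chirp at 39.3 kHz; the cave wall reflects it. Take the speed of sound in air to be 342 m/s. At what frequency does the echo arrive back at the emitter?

37.0 kHz

The cave wall receives the sound from a moving source: f₁ = f₀ · v/(v + v_e) = 39.3 × 342/352.4 ≈ 38.1 kHz.
On the return leg the bat in flight is a moving observer: f₂ = f₁ · (v − v_e)/v = 38.1 × 331.6/342 ≈ 37.0 kHz.
Equivalently f₂ = f₀ · (v − v_e)/(v + v_e).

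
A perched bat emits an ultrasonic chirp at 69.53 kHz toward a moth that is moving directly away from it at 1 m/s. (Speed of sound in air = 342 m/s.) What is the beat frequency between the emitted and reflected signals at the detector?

The moth first receives the wave as a moving observer: f₁ = f₀ · (v − u)/v = 69.53 × (342 − 1)/342 ≈ 69.327 kHz.
On reflection it acts as a source moving away from the stationary detector: f₂ = f₁ · v/(v + u) = 69.327 × 342/343 ≈ 69.125 kHz.
Equivalently f₂ = f₀ · (v − u)/(v + u).
Beat frequency (with f₀ = 69530 Hz): |f₂ − f₀| = 2u·f₀/(v + u) = 2 × 1 × 69530/343 ≈ 405 Hz.

405 Hz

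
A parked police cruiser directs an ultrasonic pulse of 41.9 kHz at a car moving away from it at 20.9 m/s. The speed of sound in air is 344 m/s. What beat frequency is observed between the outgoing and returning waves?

The car first receives the wave as a moving observer: f₁ = f₀ · (v − u)/v = 41.9 × (344 − 20.9)/344 ≈ 39.35 kHz.
On reflection it acts as a source moving away from the stationary detector: f₂ = f₁ · v/(v + u) = 39.35 × 344/364.9 ≈ 37.10 kHz.
Beat frequency (with f₀ = 41900 Hz): |f₂ − f₀| = 2u·f₀/(v + u) = 2 × 20.9 × 41900/364.9 ≈ 4800 Hz.

4800 Hz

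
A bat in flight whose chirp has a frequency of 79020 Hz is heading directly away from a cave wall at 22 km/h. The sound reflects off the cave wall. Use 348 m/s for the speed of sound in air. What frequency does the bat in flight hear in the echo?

76293 Hz

22 km/h = 6.111 m/s.
The cave wall receives the sound from a moving source: f₁ = f₀ · v/(v + v_e) = 79020 × 348/354.11 ≈ 77656 Hz.
On the return leg the bat in flight is a moving observer: f₂ = f₁ · (v − v_e)/v = 77656 × 341.89/348 ≈ 76293 Hz.
Equivalently f₂ = f₀ · (v − v_e)/(v + v_e).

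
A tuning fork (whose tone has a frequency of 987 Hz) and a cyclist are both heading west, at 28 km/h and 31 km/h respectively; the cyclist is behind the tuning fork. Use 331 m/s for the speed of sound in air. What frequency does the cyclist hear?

28 km/h = 7.778 m/s; 31 km/h = 8.611 m/s.
The cyclist is behind, so the tuning fork is moving away from it while the cyclist is moving toward the tuning fork.
With source receding and observer approaching, f' = f · (v + v_o)/(v + v_s).
f' = 987 × (331 + 8.611)/(331 + 7.778) = 987 × 339.61/338.78 ≈ 989 Hz.

989 Hz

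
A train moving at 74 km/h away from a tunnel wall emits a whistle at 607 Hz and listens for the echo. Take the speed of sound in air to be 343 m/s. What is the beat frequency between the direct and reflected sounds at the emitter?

74 km/h = 20.56 m/s.
The tunnel wall receives the sound from a moving source: f₁ = f₀ · v/(v + v_e) = 607 × 343/363.56 ≈ 572.7 Hz.
On the return leg the train is a moving observer: f₂ = f₁ · (v − v_e)/v = 572.7 × 322.44/343 ≈ 538.4 Hz.
Equivalently f₂ = f₀ · (v − v_e)/(v + v_e).
Beat against the emitted tone: |f₂ − f₀| = 2v_e·f₀/(v + v_e) = 2 × 20.56 × 607/363.56 ≈ 69 Hz.

69 Hz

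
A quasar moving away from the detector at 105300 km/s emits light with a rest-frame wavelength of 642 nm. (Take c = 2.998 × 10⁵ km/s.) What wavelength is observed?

926.5 nm

β = v/c = 105300/299800 = 0.3512.
Relativistic Doppler for wavelength: λ' = λ₀ · √((1 + β)/(1 − β)).
λ' = 642 × √(1.3512/0.6488) = 642 × 1.44318 ≈ 926.5 nm.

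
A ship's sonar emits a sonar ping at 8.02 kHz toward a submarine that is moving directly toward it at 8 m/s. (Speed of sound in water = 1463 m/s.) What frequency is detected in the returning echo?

The submarine first receives the wave as a moving observer: f₁ = f₀ · (v + u)/v = 8.02 × (1463 + 8)/1463 ≈ 8.06 kHz.
On reflection it acts as a source moving toward the stationary detector: f₂ = f₁ · v/(v − u) = 8.06 × 1463/1455 ≈ 8.11 kHz.
Equivalently f₂ = f₀ · (v + u)/(v − u).

8.11 kHz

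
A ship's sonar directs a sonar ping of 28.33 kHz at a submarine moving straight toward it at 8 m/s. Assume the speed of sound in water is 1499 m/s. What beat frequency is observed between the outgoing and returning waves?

304 Hz

At the submarine (a moving observer), f₁ = f₀ · (v + u)/v = 28.33 × 1507/1499 ≈ 28.481 kHz.
On reflection it acts as a source moving toward the stationary detector: f₂ = f₁ · v/(v − u) = 28.481 × 1499/1491 ≈ 28.634 kHz.
Beat frequency (with f₀ = 28330 Hz): |f₂ − f₀| = 2u·f₀/(v − u) = 2 × 8 × 28330/1491 ≈ 304 Hz.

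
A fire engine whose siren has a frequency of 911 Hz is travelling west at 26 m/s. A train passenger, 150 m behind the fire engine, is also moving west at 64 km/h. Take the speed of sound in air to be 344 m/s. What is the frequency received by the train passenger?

64 km/h = 17.78 m/s.
The train passenger is behind, so the fire engine is moving away from it while the train passenger is moving toward the fire engine.
General Doppler shift: f' = f · (v + v_o)/(v + v_s).
f' = 911 × (344 + 17.78)/(344 + 26) = 911 × 361.78/370 ≈ 891 Hz.

891 Hz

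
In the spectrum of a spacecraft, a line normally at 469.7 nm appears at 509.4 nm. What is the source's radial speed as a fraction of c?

0.081c

λ'/λ₀ = 1.0845 > 1 (redshift), so the source is receding.
λ'/λ₀ = √((1 + β)/(1 − β)) for a receding source ⇒ β = (r² − 1)/(r² + 1) with r = λ'/λ₀.
β = (1.1762 − 1)/(1.1762 + 1) ≈ 0.081.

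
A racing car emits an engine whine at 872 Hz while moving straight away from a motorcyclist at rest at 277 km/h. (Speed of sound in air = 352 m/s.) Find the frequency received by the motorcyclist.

716 Hz

277 km/h = 76.94 m/s.
Only the source moves, away from the listener, so f' = f · v/(v + v_s).
f' = 872 × 352/(352 + 76.94) = 872 × 352/428.9 ≈ 716 Hz.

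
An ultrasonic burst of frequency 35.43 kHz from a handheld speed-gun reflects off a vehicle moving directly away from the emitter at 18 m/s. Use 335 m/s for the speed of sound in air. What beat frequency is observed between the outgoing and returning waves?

The vehicle first receives the wave as a moving observer: f₁ = f₀ · (v − u)/v = 35.43 × (335 − 18)/335 ≈ 33.53 kHz.
On reflection it acts as a source moving away from the stationary detector: f₂ = f₁ · v/(v + u) = 33.53 × 335/353 ≈ 31.82 kHz.
Beat frequency (with f₀ = 35430 Hz): |f₂ − f₀| = 2u·f₀/(v + u) = 2 × 18 × 35430/353 ≈ 3613 Hz.

3613 Hz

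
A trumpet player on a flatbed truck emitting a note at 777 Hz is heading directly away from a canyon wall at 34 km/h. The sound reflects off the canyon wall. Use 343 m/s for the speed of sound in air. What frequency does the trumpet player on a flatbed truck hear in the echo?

34 km/h = 9.444 m/s.
The canyon wall receives the sound from a moving source: f₁ = f₀ · v/(v + v_e) = 777 × 343/352.44 ≈ 756 Hz.
On the return leg the trumpet player on a flatbed truck is a moving observer: f₂ = f₁ · (v − v_e)/v = 756 × 333.56/343 ≈ 735 Hz.
Equivalently f₂ = f₀ · (v − v_e)/(v + v_e).

735 Hz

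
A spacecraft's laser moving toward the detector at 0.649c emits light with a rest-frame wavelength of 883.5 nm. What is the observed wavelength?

Relativistic Doppler for wavelength: λ' = λ₀ · √((1 − β)/(1 + β)).
λ' = 883.5 × √(0.3510/1.6490) = 883.5 × 0.46136 ≈ 407.6 nm.

407.6 nm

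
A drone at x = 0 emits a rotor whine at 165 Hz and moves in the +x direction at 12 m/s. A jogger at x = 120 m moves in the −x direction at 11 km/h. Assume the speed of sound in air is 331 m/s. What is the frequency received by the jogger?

11 km/h = 3.056 m/s.
The observer lies on the +x side, so the source is heading toward the observer and the observer is heading toward the source.
With source approaching and observer approaching, f' = f · (v + v_o)/(v − v_s).
f' = 165 × (331 + 3.056)/(331 − 12) = 165 × 334.06/319 ≈ 173 Hz.

173 Hz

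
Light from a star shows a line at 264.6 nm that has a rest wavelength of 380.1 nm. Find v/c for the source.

λ'/λ₀ = 0.6961 < 1 (blueshift), so the source is approaching.
λ'/λ₀ = √((1 − β)/(1 + β)) for an approaching source ⇒ β = (1 − r²)/(1 + r²) with r = λ'/λ₀.
β = (1 − 0.4846)/(1 + 0.4846) ≈ 0.347.

0.347c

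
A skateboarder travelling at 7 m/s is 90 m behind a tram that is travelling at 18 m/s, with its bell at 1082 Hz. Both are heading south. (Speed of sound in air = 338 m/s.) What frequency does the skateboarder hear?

The skateboarder is behind, so the tram is moving away from it while the skateboarder is moving toward the tram.
Both move, so f' = f · (v + v_o)/(v + v_s).
f' = 1082 × (338 + 7)/(338 + 18) = 1082 × 345/356 ≈ 1049 Hz.

1049 Hz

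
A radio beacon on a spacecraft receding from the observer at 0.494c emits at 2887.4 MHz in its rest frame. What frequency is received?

Relativistic Doppler for frequency: f' = f₀ · √((1 − β)/(1 + β)).
f' = 2887.4 × √(0.5060/1.4940) = 2887.4 × 0.58197 ≈ 1680.4 MHz.

1680.4 MHz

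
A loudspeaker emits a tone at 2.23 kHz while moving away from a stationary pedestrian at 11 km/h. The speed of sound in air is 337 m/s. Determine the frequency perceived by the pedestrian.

11 km/h = 3.056 m/s.
Moving source, stationary observer: f' = f · v/(v + v_s) since the source is receding.
f' = 2.23 × 337/(337 + 3.056) = 2.23 × 337/340.1 ≈ 2.21 kHz.

2.21 kHz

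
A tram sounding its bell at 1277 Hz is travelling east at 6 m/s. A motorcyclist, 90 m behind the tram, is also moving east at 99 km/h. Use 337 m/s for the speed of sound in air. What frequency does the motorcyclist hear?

1357 Hz

99 km/h = 27.5 m/s.
The motorcyclist is behind, so the tram is moving away from it while the motorcyclist is moving toward the tram.
Both move, so f' = f · (v + v_o)/(v + v_s).
f' = 1277 × (337 + 27.5)/(337 + 6) = 1277 × 364.5/343 ≈ 1357 Hz.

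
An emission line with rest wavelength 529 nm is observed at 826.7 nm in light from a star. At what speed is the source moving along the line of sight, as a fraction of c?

λ'/λ₀ = 1.5628 > 1 (redshift), so the source is receding.
λ'/λ₀ = √((1 + β)/(1 − β)) for a receding source ⇒ β = (r² − 1)/(r² + 1) with r = λ'/λ₀.
β = (2.4422 − 1)/(2.4422 + 1) ≈ 0.419.

0.419c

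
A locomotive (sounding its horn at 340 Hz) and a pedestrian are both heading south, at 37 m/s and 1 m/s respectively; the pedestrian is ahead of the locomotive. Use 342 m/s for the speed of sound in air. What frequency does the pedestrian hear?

The pedestrian is ahead, so the locomotive is moving toward it while the pedestrian is moving away from the locomotive.
With source approaching and observer receding, f' = f · (v − v_o)/(v − v_s).
f' = 340 × (342 − 1)/(342 − 37) = 340 × 341/305 ≈ 380 Hz.

380 Hz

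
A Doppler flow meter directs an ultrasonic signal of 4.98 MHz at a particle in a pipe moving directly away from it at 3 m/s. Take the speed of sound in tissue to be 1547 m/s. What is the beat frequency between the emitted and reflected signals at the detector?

At the particle in a pipe (a moving observer), f₁ = f₀ · (v − u)/v = 4.98 × 1544/1547 ≈ 4.97034 MHz.
The reflection then acts as a moving source: f₂ = f₁ · v/(v + u) ≈ 4.96072 MHz.
Beat frequency (with f₀ = 4980000 Hz): |f₂ − f₀| = 2u·f₀/(v + u) = 2 × 3 × 4980000/1550 ≈ 19277 Hz.

19277 Hz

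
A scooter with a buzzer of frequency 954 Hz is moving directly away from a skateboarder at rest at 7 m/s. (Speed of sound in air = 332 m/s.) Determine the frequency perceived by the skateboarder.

934 Hz

With the source moving away from a stationary observer, f' = f · v/(v + v_s).
f' = 954 × 332/(332 + 7) = 954 × 332/339 ≈ 934 Hz.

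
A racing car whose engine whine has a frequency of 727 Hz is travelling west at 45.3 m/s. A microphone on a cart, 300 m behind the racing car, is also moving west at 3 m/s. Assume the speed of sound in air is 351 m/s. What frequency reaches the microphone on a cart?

The microphone on a cart is behind, so the racing car is moving away from it while the microphone on a cart is moving toward the racing car.
With source receding and observer approaching, f' = f · (v + v_o)/(v + v_s).
f' = 727 × (351 + 3)/(351 + 45.3) = 727 × 354/396.3 ≈ 649 Hz.

649 Hz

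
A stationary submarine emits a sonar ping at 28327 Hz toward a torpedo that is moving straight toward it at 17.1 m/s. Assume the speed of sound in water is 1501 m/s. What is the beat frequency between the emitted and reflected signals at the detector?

At the torpedo (a moving observer), f₁ = f₀ · (v + u)/v = 28327 × 1518.1/1501 ≈ 28650 Hz.
On reflection it acts as a source moving toward the stationary detector: f₂ = f₁ · v/(v − u) = 28650 × 1501/1483.9 ≈ 28980 Hz.
Equivalently f₂ = f₀ · (v + u)/(v − u).
Beat frequency: |f₂ − f₀| = 2u·f₀/(v − u) = 2 × 17.1 × 28327/1483.9 ≈ 653 Hz.

653 Hz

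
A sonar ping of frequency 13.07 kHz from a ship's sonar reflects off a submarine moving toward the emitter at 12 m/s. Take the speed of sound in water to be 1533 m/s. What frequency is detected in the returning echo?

13.28 kHz

The submarine first receives the wave as a moving observer: f₁ = f₀ · (v + u)/v = 13.07 × (1533 + 12)/1533 ≈ 13.17 kHz.
On reflection it acts as a source moving toward the stationary detector: f₂ = f₁ · v/(v − u) = 13.17 × 1533/1521 ≈ 13.28 kHz.
Equivalently f₂ = f₀ · (v + u)/(v − u).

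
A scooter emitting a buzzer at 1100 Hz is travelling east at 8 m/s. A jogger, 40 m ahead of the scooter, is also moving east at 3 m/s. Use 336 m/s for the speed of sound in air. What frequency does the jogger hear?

1117 Hz

The jogger is ahead, so the scooter is moving toward it while the jogger is moving away from the scooter.
General Doppler shift: f' = f · (v − v_o)/(v − v_s).
f' = 1100 × (336 − 3)/(336 − 8) = 1100 × 333/328 ≈ 1117 Hz.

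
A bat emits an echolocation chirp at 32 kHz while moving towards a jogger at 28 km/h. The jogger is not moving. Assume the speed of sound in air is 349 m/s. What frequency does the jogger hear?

32.7 kHz

28 km/h = 7.778 m/s.
Only the source moves, toward the listener, so f' = f · v/(v − v_s).
f' = 32 × 349/(349 − 7.778) = 32 × 349/341.2 ≈ 32.7 kHz.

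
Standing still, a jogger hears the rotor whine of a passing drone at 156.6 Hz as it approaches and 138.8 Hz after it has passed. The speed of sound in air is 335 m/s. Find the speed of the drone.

f₁/f₂ = (v + v_s)/(v − v_s), so v_s = v · (f₁ − f₂)/(f₁ + f₂).
v_s = 335 × (156.6 − 138.8)/(156.6 + 138.8) = 335 × 17.8/295.4 ≈ 20.2 m/s.

20.2 m/s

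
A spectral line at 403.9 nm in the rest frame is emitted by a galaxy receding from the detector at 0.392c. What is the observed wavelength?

Relativistic Doppler for wavelength: λ' = λ₀ · √((1 + β)/(1 − β)).
λ' = 403.9 × √(1.3920/0.6080) = 403.9 × 1.51310 ≈ 611.1 nm.

611.1 nm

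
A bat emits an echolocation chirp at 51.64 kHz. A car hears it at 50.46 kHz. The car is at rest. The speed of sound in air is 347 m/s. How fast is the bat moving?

f' < f, so the bat is receding.
f' = f · v/(v + v_s) ⇒ v_s = v · |1 − f/f'|.
v_s = 347 × |1 − 51.64/50.46| = 347 × 0.02338 ≈ 8.1 m/s.

8.1 m/s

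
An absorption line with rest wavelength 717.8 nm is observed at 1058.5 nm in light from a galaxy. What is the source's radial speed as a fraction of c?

λ'/λ₀ = 1.4746 > 1 (redshift), so the source is receding.
λ'/λ₀ = √((1 + β)/(1 − β)) for a receding source ⇒ β = (r² − 1)/(r² + 1) with r = λ'/λ₀.
β = (2.1746 − 1)/(2.1746 + 1) ≈ 0.370.

0.370c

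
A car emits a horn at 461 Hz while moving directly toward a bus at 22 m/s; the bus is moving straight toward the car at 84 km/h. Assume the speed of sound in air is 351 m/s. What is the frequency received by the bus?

84 km/h = 23.33 m/s.
Both move, so f' = f · (v + v_o)/(v − v_s).
f' = 461 × (351 + 23.33)/(351 − 22) = 461 × 374.33/329 ≈ 525 Hz.

525 Hz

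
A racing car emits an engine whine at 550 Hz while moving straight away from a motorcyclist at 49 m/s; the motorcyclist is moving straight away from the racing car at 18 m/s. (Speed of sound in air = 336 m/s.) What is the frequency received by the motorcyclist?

Both move, so f' = f · (v − v_o)/(v + v_s).
f' = 550 × (336 − 18)/(336 + 49) = 550 × 318/385 ≈ 454 Hz.

454 Hz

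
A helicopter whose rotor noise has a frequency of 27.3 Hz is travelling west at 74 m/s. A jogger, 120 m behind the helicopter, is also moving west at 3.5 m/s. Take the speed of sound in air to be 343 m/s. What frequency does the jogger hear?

The jogger is behind, so the helicopter is moving away from it while the jogger is moving toward the helicopter.
With source receding and observer approaching, f' = f · (v + v_o)/(v + v_s).
f' = 27.3 × (343 + 3.5)/(343 + 74) = 27.3 × 346.5/417 ≈ 22.7 Hz.

22.7 Hz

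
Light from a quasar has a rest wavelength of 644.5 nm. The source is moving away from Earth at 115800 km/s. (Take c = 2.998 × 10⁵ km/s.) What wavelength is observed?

β = v/c = 115800/299800 = 0.3863.
Relativistic Doppler for wavelength: λ' = λ₀ · √((1 + β)/(1 − β)).
λ' = 644.5 × √(1.3863/0.6137) = 644.5 × 1.50290 ≈ 968.6 nm.

968.6 nm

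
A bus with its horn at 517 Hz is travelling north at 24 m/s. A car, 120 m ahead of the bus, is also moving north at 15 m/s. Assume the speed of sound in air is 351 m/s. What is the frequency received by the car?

531 Hz

The car is ahead, so the bus is moving toward it while the car is moving away from the bus.
General Doppler shift: f' = f · (v − v_o)/(v − v_s).
f' = 517 × (351 − 15)/(351 − 24) = 517 × 336/327 ≈ 531 Hz.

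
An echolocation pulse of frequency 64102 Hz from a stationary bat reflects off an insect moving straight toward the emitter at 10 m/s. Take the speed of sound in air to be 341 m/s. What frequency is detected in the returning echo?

67975 Hz

The insect first receives the wave as a moving observer: f₁ = f₀ · (v + u)/v = 64102 × (341 + 10)/341 ≈ 65982 Hz.
On reflection it acts as a source moving toward the stationary detector: f₂ = f₁ · v/(v − u) = 65982 × 341/331 ≈ 67975 Hz.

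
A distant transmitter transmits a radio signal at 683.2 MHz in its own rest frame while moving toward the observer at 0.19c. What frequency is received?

828.1 MHz

Relativistic Doppler for frequency: f' = f₀ · √((1 + β)/(1 − β)).
f' = 683.2 × √(1.1900/0.8100) = 683.2 × 1.21208 ≈ 828.1 MHz.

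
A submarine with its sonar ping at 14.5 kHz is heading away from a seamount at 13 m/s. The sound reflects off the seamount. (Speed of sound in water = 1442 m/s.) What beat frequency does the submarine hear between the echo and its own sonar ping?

The seamount receives the sound from a moving source: f₁ = f₀ · v/(v + v_e) = 14.5 × 1442/1455 ≈ 14.370 kHz.
On the return leg the submarine is a moving observer: f₂ = f₁ · (v − v_e)/v = 14.370 × 1429/1442 ≈ 14.241 kHz.
Equivalently f₂ = f₀ · (v − v_e)/(v + v_e).
Beat against the emitted tone (with f₀ = 14500 Hz): |f₂ − f₀| = 2v_e·f₀/(v + v_e) = 2 × 13 × 14500/1455 ≈ 259 Hz.

259 Hz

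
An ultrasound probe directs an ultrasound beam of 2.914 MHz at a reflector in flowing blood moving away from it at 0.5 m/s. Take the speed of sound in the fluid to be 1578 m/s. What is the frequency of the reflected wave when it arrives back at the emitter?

The reflector in flowing blood first receives the wave as a moving observer: f₁ = f₀ · (v − u)/v = 2.914 × (1578 − 0.5)/1578 ≈ 2.913 MHz.
The reflection then acts as a moving source: f₂ = f₁ · v/(v + u) ≈ 2.912 MHz.

2.912 MHz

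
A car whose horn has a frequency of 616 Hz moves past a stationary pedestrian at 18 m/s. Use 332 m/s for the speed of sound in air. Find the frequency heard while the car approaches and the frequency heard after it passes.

651 Hz approaching; 584 Hz receding

Approaching: f₁ = f · v/(v − v_s) = 616 × 332/314 ≈ 651 Hz.
Receding: f₂ = f · v/(v + v_s) = 616 × 332/350 ≈ 584 Hz.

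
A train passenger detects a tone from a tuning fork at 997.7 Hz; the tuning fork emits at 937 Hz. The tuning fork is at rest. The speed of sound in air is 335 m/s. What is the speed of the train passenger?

f' > f, so the train passenger is approaching.
f' = f · (v + v_o)/v ⇒ v_o = v · |f'/f − 1|.
v_o = 335 × |997.7/937 − 1| = 335 × 0.06478 ≈ 21.7 m/s.

21.7 m/s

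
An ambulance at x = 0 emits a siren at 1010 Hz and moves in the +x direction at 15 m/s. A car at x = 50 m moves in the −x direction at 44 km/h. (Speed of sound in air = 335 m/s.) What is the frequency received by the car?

1096 Hz

44 km/h = 12.22 m/s.
The observer lies on the +x side, so the source is heading toward the observer and the observer is heading toward the source.
Both move, so f' = f · (v + v_o)/(v − v_s).
f' = 1010 × (335 + 12.22)/(335 − 15) = 1010 × 347.22/320 ≈ 1096 Hz.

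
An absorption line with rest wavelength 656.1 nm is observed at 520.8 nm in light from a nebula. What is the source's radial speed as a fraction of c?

0.227c

λ'/λ₀ = 0.7938 < 1 (blueshift), so the source is approaching.
λ'/λ₀ = √((1 − β)/(1 + β)) for an approaching source ⇒ β = (1 − r²)/(1 + r²) with r = λ'/λ₀.
β = (1 − 0.6301)/(1 + 0.6301) ≈ 0.227.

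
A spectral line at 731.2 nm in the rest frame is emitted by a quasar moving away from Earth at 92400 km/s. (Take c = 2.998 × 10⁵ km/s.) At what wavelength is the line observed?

β = v/c = 92400/299800 = 0.3082.
Relativistic Doppler for wavelength: λ' = λ₀ · √((1 + β)/(1 − β)).
λ' = 731.2 × √(1.3082/0.6918) = 731.2 × 1.37515 ≈ 1005.5 nm.

1005.5 nm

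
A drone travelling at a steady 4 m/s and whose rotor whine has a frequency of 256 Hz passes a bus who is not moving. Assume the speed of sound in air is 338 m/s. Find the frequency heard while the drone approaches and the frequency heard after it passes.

Approaching: f₁ = f · v/(v − v_s) = 256 × 338/334 ≈ 259 Hz.
Receding: f₂ = f · v/(v + v_s) = 256 × 338/342 ≈ 253 Hz.

259 Hz approaching; 253 Hz receding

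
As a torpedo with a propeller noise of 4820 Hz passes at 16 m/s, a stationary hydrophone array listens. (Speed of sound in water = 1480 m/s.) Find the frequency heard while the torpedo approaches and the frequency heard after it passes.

Approaching: f₁ = f · v/(v − v_s) = 4820 × 1480/1464 ≈ 4873 Hz.
Receding: f₂ = f · v/(v + v_s) = 4820 × 1480/1496 ≈ 4768 Hz.

4873 Hz approaching; 4768 Hz receding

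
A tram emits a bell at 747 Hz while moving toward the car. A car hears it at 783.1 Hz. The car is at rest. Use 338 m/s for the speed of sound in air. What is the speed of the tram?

15.6 m/s

f' = f · v/(v − v_s) ⇒ v_s = v · |1 − f/f'|.
v_s = 338 × |1 − 747/783.1| = 338 × 0.0461 ≈ 15.6 m/s.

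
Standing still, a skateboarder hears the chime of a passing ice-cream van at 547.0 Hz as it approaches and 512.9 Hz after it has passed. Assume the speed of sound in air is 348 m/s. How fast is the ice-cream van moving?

11.2 m/s

f₁/f₂ = (v + v_s)/(v − v_s), so v_s = v · (f₁ − f₂)/(f₁ + f₂).
v_s = 348 × (547.0 − 512.9)/(547.0 + 512.9) = 348 × 34.1/1059.9 ≈ 11.2 m/s.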